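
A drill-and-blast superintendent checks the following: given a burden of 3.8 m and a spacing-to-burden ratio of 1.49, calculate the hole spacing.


Spacing = burden * ratio
= 3.8 * 1.49
= 5.662 m

5.662 m


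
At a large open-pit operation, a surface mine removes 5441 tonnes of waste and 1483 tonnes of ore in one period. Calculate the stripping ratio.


Stripping ratio = waste tonnage / ore tonnage
= 5441 / 1483
= 3.6689

3.6689


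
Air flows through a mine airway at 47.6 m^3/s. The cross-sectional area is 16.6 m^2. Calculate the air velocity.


Velocity = flow rate / cross-sectional area
= 47.6 / 16.6
= 2.8675 m/s

2.8675 m/s


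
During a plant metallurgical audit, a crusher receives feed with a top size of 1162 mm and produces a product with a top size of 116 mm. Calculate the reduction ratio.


10.0172

Reduction ratio = feed size / product size
= 1162 / 116
= 10.0172


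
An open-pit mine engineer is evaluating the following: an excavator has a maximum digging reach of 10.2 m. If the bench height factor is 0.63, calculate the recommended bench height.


Bench height = reach * factor
= 10.2 * 0.63
= 6.426 m

6.426 m


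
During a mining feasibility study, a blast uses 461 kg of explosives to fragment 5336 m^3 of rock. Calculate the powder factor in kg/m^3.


Powder factor = explosive mass / rock volume
= 461 / 5336
= 0.0864 kg/m^3

0.0864 kg/m^3


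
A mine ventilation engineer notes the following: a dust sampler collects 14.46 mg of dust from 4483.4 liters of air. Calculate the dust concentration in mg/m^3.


3.2252 mg/m^3

Convert liters to m^3: 1 m^3 = 1000 L
Concentration = mass / volume * 1000
= 14.46 / 4483.4 * 1000
= 0.003225230852 * 1000
= 3.2252 mg/m^3


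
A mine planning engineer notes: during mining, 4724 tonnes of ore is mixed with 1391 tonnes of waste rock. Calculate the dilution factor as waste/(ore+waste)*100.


Total material = ore + waste
= 4724 + 1391 = 6115 tonnes
Dilution = waste / total * 100
= 1391 / 6115 * 100
= 0.227473426 * 100
= 22.7473%

22.7473%


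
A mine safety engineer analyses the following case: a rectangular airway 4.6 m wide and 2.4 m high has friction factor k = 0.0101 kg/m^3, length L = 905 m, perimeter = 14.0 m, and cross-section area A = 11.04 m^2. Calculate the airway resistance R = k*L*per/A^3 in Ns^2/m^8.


Compute the numerator:
k * L * per = 0.0101 * 905 * 14.0
= 127.967
Compute the denominator:
A^3 = 11.04^3 = 1345.572864
Resistance:
R = 127.967 / 1345.572864
= 0.0951 Ns^2/m^8

0.0951 Ns^2/m^8


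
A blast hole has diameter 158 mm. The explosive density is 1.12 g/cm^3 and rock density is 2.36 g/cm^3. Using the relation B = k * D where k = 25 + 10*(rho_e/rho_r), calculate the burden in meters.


First, compute k:
rho_e / rho_r = 1.12 / 2.36 = 0.4745762712
k = 25 + 10 * 0.4745762712 = 29.74576271
Then, compute burden:
B = k * D / 1000 = 29.74576271 * 158 / 1000
= 4699.830508 / 1000
= 4.6998 m

4.6998 m


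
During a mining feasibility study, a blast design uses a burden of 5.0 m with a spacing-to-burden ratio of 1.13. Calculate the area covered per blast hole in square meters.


First, find the spacing:
Spacing = burden * ratio = 5.0 * 1.13
= 5.65 m
Then, calculate the area:
Area = burden * spacing = 5.0 * 5.65
= 28.25 m^2

28.25 m^2


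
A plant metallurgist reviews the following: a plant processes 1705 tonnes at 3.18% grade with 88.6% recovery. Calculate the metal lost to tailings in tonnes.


6.181 tonnes

Total metal in feed:
= 1705 * 3.18 / 100 = 54.219 tonnes
Metal recovered:
= 54.219 * 88.6 / 100 = 48.038034 tonnes
Metal lost to tailings:
= 54.219 - 48.038034
= 6.181 tonnes


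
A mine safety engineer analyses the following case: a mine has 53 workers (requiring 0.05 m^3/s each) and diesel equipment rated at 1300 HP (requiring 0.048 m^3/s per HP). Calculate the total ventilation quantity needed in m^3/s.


65.05 m^3/s

Airflow for workers:
Q_people = 53 * 0.05 = 2.65 m^3/s
Airflow for diesel equipment:
Q_diesel = 1300 * 0.048 = 62.4 m^3/s
Total ventilation:
Q_total = 2.65 + 62.4
= 65.05 m^3/s


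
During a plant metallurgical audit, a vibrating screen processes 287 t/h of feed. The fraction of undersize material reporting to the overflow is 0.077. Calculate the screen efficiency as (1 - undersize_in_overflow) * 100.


92.3%

Screen efficiency = (1 - fraction of undersize in overflow) * 100
= (1 - 0.077) * 100
= 0.923 * 100
= 92.3%


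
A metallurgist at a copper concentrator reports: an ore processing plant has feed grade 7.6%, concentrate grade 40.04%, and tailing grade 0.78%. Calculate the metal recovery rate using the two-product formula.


91.5197%

Using the two-product formula:
R = 100 * c * (f - t) / (f * (c - t))
Numerator = 100 * 40.04 * (7.6 - 0.78)
= 100 * 40.04 * 6.82
= 27307.28
Denominator = 7.6 * (40.04 - 0.78)
= 7.6 * 39.26
= 298.376
R = 27307.28 / 298.376
= 91.5197%


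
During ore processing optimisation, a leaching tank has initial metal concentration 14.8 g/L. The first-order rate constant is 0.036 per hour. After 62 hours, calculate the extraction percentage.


89.2686%

Compute the exponent:
-k * t = -0.036 * 62 = -2.232
Remaining concentration:
C = 14.8 * exp(-2.232)
= 14.8 * 0.1073135882
= 1.588241105 g/L
Extracted = 14.8 - 1.588241105 = 13.21175889 g/L
Extraction % = 13.21175889 / 14.8 * 100
= 89.2686%


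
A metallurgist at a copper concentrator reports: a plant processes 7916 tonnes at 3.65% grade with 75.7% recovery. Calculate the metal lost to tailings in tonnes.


70.211 tonnes

Total metal in feed:
= 7916 * 3.65 / 100 = 288.934 tonnes
Metal recovered:
= 288.934 * 75.7 / 100 = 218.723038 tonnes
Metal lost to tailings:
= 288.934 - 218.723038
= 70.211 tonnes


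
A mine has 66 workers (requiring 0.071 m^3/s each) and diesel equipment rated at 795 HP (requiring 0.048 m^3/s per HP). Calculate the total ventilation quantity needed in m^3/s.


42.846 m^3/s

Airflow for workers:
Q_people = 66 * 0.071 = 4.686 m^3/s
Airflow for diesel equipment:
Q_diesel = 795 * 0.048 = 38.16 m^3/s
Total ventilation:
Q_total = 4.686 + 38.16
= 42.846 m^3/s


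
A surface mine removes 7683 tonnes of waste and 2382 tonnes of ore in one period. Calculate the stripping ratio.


Stripping ratio = waste tonnage / ore tonnage
= 7683 / 2382
= 3.2254

3.2254


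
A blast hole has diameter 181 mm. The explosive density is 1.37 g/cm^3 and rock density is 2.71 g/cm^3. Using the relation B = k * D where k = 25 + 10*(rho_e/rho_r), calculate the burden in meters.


5.44 m

First, compute k:
rho_e / rho_r = 1.37 / 2.71 = 0.5055350554
k = 25 + 10 * 0.5055350554 = 30.05535055
Then, compute burden:
B = k * D / 1000 = 30.05535055 * 181 / 1000
= 5440.01845 / 1000
= 5.44 m


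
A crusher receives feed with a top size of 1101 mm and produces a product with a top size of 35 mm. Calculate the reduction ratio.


31.4571

Reduction ratio = feed size / product size
= 1101 / 35
= 31.4571


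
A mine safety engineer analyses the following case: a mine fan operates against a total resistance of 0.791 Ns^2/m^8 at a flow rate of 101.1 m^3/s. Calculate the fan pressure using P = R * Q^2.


Compute Q^2:
Q^2 = 101.1^2 = 10221.21
Compute pressure:
P = R * Q^2 = 0.791 * 10221.21
= 8084.9771 Pa

8084.9771 Pa


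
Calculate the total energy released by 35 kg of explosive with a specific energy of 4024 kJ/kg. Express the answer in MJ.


140.84 MJ

Energy = mass * specific_energy / 1000
= 35 * 4024 / 1000
= 140840 / 1000
= 140.84 MJ


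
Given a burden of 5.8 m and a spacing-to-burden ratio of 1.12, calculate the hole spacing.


Spacing = burden * ratio
= 5.8 * 1.12
= 6.496 m

6.496 m


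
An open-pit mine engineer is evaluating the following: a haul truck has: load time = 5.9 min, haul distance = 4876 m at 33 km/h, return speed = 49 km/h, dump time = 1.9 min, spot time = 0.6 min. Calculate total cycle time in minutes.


23.2361 min

Convert haul speed to m/min: 33 * 1000/60 = 550 m/min
Haul time = 4876 / 550 = 8.865454545 min
Convert return speed to m/min: 49 * 1000/60 = 816.6666667 m/min
Return time = 4876 / 816.6666667 = 5.970612245 min
Total cycle time:
= 5.9 + 8.865454545 + 1.9 + 5.970612245 + 0.6
= 23.2361 min


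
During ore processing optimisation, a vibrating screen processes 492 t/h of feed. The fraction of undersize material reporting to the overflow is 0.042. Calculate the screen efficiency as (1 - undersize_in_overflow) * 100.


95.8%

Screen efficiency = (1 - fraction of undersize in overflow) * 100
= (1 - 0.042) * 100
= 0.958 * 100
= 95.8%


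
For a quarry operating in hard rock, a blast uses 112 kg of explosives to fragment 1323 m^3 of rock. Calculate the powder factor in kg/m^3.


Powder factor = explosive mass / rock volume
= 112 / 1323
= 0.0847 kg/m^3

0.0847 kg/m^3


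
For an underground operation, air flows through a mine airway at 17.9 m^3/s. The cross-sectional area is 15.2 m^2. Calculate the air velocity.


Velocity = flow rate / cross-sectional area
= 17.9 / 15.2
= 1.1776 m/s

1.1776 m/s


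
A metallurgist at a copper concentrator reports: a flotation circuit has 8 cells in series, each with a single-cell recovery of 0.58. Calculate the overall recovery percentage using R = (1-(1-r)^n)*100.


Complement of single-cell recovery:
1 - r = 1 - 0.58 = 0.42
Raise to power n:
(1 - r)^8 = 0.42^8 = 0.0009682651996
Overall recovery:
R = (1 - 0.0009682651996) * 100
= 99.9032%

99.9032%


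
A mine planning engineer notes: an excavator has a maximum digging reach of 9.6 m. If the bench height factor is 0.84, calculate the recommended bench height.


Bench height = reach * factor
= 9.6 * 0.84
= 8.064 m

8.064 m


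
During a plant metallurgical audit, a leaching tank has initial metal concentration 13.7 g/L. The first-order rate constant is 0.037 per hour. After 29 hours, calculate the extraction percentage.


Compute the exponent:
-k * t = -0.037 * 29 = -1.073
Remaining concentration:
C = 13.7 * exp(-1.073)
= 13.7 * 0.3419810339
= 4.685140164 g/L
Extracted = 13.7 - 4.685140164 = 9.014859836 g/L
Extraction % = 9.014859836 / 13.7 * 100
= 65.8019%

65.8019%


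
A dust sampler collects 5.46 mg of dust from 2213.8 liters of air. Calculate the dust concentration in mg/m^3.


Convert liters to m^3: 1 m^3 = 1000 L
Concentration = mass / volume * 1000
= 5.46 / 2213.8 * 1000
= 0.002466347457 * 1000
= 2.4663 mg/m^3

2.4663 mg/m^3


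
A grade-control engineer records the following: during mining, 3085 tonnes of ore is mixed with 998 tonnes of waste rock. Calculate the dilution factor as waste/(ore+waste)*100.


Total material = ore + waste
= 3085 + 998 = 4083 tonnes
Dilution = waste / total * 100
= 998 / 4083 * 100
= 0.2444281166 * 100
= 24.4428%

24.4428%


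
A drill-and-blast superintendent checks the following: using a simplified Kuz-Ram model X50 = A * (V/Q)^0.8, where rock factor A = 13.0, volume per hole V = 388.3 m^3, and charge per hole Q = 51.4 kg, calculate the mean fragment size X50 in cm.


65.5401 cm

Compute V/Q:
V/Q = 388.3 / 51.4 = 7.554474708
Raise to the power 0.8:
(V/Q)^0.8 = 7.554474708^0.8 = 5.041542321
Multiply by A:
X50 = 13.0 * 5.041542321
= 65.5401 cm


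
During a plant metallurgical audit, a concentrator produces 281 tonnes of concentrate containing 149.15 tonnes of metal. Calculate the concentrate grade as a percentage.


Grade = (metal in concentrate / concentrate mass) * 100
= (149.15 / 281) * 100
= 0.5307829181 * 100
= 53.0783%

53.0783%


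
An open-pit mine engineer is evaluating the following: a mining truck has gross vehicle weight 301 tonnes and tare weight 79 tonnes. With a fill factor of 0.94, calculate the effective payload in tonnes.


208.68 tonnes

Maximum payload = gross - tare
= 301 - 79 = 222 tonnes
Effective payload = max payload * fill factor
= 222 * 0.94
= 208.68 tonnes


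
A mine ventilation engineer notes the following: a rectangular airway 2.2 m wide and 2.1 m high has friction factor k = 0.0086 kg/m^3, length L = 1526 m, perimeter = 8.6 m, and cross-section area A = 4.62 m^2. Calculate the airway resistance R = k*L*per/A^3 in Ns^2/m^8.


Compute the numerator:
k * L * per = 0.0086 * 1526 * 8.6
= 112.86296
Compute the denominator:
A^3 = 4.62^3 = 98.611128
Resistance:
R = 112.86296 / 98.611128
= 1.1445 Ns^2/m^8

1.1445 Ns^2/m^8


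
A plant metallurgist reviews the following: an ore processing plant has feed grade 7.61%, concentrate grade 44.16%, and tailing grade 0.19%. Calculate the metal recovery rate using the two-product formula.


Using the two-product formula:
R = 100 * c * (f - t) / (f * (c - t))
Numerator = 100 * 44.16 * (7.61 - 0.19)
= 100 * 44.16 * 7.42
= 32766.72
Denominator = 7.61 * (44.16 - 0.19)
= 7.61 * 43.97
= 334.6117
R = 32766.72 / 334.6117
= 97.9246%

97.9246%


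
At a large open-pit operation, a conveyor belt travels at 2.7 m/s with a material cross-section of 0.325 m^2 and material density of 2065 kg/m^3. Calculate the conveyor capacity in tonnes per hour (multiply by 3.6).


Volumetric flow = speed * area
= 2.7 * 0.325 = 0.8775 m^3/s
Mass flow = volumetric * density
= 0.8775 * 2065 = 1812.0375 kg/s
Convert to t/h: multiply by 3.6
Capacity = 1812.0375 * 3.6
= 6523.335 t/h

6523.335 t/h


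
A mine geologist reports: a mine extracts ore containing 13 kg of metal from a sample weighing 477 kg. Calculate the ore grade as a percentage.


Ore grade = (metal mass / ore mass) * 100
= (13 / 477) * 100
= 0.02725366876 * 100
= 2.7254%

2.7254%


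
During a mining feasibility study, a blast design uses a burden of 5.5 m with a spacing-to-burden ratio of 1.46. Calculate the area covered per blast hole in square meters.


First, find the spacing:
Spacing = burden * ratio = 5.5 * 1.46
= 8.03 m
Then, calculate the area:
Area = burden * spacing = 5.5 * 8.03
= 44.165 m^2

44.165 m^2


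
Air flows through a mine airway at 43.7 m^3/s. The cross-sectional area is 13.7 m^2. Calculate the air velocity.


3.1898 m/s

Velocity = flow rate / cross-sectional area
= 43.7 / 13.7
= 3.1898 m/s


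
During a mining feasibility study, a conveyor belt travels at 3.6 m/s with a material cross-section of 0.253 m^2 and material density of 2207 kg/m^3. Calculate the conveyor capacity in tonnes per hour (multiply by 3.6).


Volumetric flow = speed * area
= 3.6 * 0.253 = 0.9108 m^3/s
Mass flow = volumetric * density
= 0.9108 * 2207 = 2010.1356 kg/s
Convert to t/h: multiply by 3.6
Capacity = 2010.1356 * 3.6
= 7236.4882 t/h

7236.4882 t/h


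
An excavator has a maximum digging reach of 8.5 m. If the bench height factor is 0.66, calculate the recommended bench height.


5.61 m

Bench height = reach * factor
= 8.5 * 0.66
= 5.61 m


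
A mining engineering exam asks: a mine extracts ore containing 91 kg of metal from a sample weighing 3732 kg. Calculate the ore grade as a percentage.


Ore grade = (metal mass / ore mass) * 100
= (91 / 3732) * 100
= 0.02438370847 * 100
= 2.4384%

2.4384%


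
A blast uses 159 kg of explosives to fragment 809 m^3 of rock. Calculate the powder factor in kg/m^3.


Powder factor = explosive mass / rock volume
= 159 / 809
= 0.1965 kg/m^3

0.1965 kg/m^3


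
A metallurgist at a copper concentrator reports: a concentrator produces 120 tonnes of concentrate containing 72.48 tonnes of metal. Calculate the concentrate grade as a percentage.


60.4%

Grade = (metal in concentrate / concentrate mass) * 100
= (72.48 / 120) * 100
= 0.604 * 100
= 60.4%


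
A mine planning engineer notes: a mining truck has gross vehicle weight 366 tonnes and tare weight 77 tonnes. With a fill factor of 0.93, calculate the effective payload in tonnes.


268.77 tonnes

Maximum payload = gross - tare
= 366 - 77 = 289 tonnes
Effective payload = max payload * fill factor
= 289 * 0.93
= 268.77 tonnes


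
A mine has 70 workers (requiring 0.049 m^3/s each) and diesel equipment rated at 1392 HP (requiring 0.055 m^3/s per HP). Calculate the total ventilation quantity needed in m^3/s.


Airflow for workers:
Q_people = 70 * 0.049 = 3.43 m^3/s
Airflow for diesel equipment:
Q_diesel = 1392 * 0.055 = 76.56 m^3/s
Total ventilation:
Q_total = 3.43 + 76.56
= 79.99 m^3/s

79.99 m^3/s


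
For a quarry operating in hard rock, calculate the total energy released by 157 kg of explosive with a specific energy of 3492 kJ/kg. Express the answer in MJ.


548.244 MJ

Energy = mass * specific_energy / 1000
= 157 * 3492 / 1000
= 548244 / 1000
= 548.244 MJ


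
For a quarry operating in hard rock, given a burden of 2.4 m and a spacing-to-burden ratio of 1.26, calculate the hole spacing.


Spacing = burden * ratio
= 2.4 * 1.26
= 3.024 m

3.024 m


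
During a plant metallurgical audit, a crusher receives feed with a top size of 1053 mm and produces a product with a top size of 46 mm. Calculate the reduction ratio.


22.8913

Reduction ratio = feed size / product size
= 1053 / 46
= 22.8913


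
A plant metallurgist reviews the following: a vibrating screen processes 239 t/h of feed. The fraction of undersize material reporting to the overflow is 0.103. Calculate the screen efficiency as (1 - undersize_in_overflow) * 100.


Screen efficiency = (1 - fraction of undersize in overflow) * 100
= (1 - 0.103) * 100
= 0.897 * 100
= 89.7%

89.7%


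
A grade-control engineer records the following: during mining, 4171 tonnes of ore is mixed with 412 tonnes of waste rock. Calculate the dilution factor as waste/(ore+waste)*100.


Total material = ore + waste
= 4171 + 412 = 4583 tonnes
Dilution = waste / total * 100
= 412 / 4583 * 100
= 0.08989744709 * 100
= 8.9897%

8.9897%


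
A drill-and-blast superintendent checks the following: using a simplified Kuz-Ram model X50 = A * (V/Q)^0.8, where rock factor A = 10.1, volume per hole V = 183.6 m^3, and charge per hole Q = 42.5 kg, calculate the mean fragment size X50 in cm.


Compute V/Q:
V/Q = 183.6 / 42.5 = 4.32
Raise to the power 0.8:
(V/Q)^0.8 = 4.32^0.8 = 3.223940347
Multiply by A:
X50 = 10.1 * 3.223940347
= 32.5618 cm

32.5618 cm


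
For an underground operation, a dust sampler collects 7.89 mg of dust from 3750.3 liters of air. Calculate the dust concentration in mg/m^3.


2.1038 mg/m^3

Convert liters to m^3: 1 m^3 = 1000 L
Concentration = mass / volume * 1000
= 7.89 / 3750.3 * 1000
= 0.002103831693 * 1000
= 2.1038 mg/m^3


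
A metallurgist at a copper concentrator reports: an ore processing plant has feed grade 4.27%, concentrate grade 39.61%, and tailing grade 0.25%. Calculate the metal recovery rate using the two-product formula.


Using the two-product formula:
R = 100 * c * (f - t) / (f * (c - t))
Numerator = 100 * 39.61 * (4.27 - 0.25)
= 100 * 39.61 * 4.02
= 15923.22
Denominator = 4.27 * (39.61 - 0.25)
= 4.27 * 39.36
= 168.0672
R = 15923.22 / 168.0672
= 94.7432%

94.7432%


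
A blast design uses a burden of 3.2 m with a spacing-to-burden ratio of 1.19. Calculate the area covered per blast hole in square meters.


12.1856 m^2

First, find the spacing:
Spacing = burden * ratio = 3.2 * 1.19
= 3.808 m
Then, calculate the area:
Area = burden * spacing = 3.2 * 3.808
= 12.1856 m^2


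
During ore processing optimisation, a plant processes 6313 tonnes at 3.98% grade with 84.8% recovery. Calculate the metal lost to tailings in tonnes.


38.1911 tonnes

Total metal in feed:
= 6313 * 3.98 / 100 = 251.2574 tonnes
Metal recovered:
= 251.2574 * 84.8 / 100 = 213.0662752 tonnes
Metal lost to tailings:
= 251.2574 - 213.0662752
= 38.1911 tonnes


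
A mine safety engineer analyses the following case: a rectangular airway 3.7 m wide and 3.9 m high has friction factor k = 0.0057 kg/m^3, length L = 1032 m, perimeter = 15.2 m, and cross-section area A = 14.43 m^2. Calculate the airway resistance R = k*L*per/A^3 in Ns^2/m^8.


0.0298 Ns^2/m^8

Compute the numerator:
k * L * per = 0.0057 * 1032 * 15.2
= 89.41248
Compute the denominator:
A^3 = 14.43^3 = 3004.685307
Resistance:
R = 89.41248 / 3004.685307
= 0.0298 Ns^2/m^8


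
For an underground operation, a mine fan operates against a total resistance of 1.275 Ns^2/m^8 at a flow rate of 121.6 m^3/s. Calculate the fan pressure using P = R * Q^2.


Compute Q^2:
Q^2 = 121.6^2 = 14786.56
Compute pressure:
P = R * Q^2 = 1.275 * 14786.56
= 18852.864 Pa

18852.864 Pa


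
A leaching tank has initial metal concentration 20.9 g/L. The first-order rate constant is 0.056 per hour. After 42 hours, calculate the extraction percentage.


Compute the exponent:
-k * t = -0.056 * 42 = -2.352
Remaining concentration:
C = 20.9 * exp(-2.352)
= 20.9 * 0.0951786145
= 1.989233043 g/L
Extracted = 20.9 - 1.989233043 = 18.91076696 g/L
Extraction % = 18.91076696 / 20.9 * 100
= 90.4821%

90.4821%


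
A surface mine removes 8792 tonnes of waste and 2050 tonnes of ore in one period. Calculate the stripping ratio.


4.2888

Stripping ratio = waste tonnage / ore tonnage
= 8792 / 2050
= 4.2888


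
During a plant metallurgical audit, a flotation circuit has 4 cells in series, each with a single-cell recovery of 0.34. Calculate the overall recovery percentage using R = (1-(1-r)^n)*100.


81.0253%

Complement of single-cell recovery:
1 - r = 1 - 0.34 = 0.66
Raise to power n:
(1 - r)^4 = 0.66^4 = 0.18974736
Overall recovery:
R = (1 - 0.18974736) * 100
= 81.0253%


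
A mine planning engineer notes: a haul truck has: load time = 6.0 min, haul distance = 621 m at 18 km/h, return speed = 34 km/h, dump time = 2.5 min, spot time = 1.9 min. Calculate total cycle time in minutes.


Convert haul speed to m/min: 18 * 1000/60 = 300 m/min
Haul time = 621 / 300 = 2.07 min
Convert return speed to m/min: 34 * 1000/60 = 566.6666667 m/min
Return time = 621 / 566.6666667 = 1.095882353 min
Total cycle time:
= 6.0 + 2.07 + 2.5 + 1.095882353 + 1.9
= 13.5659 min

13.5659 min


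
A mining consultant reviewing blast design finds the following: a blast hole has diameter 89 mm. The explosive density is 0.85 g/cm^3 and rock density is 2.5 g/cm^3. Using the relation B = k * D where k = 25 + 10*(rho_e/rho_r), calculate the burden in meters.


First, compute k:
rho_e / rho_r = 0.85 / 2.5 = 0.34
k = 25 + 10 * 0.34 = 28.4
Then, compute burden:
B = k * D / 1000 = 28.4 * 89 / 1000
= 2527.6 / 1000
= 2.5276 m

2.5276 m


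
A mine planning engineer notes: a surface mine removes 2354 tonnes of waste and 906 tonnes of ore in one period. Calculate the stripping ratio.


2.5982

Stripping ratio = waste tonnage / ore tonnage
= 2354 / 906
= 2.5982


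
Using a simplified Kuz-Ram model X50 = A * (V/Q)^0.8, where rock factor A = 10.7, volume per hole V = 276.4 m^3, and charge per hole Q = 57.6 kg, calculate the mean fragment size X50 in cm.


Compute V/Q:
V/Q = 276.4 / 57.6 = 4.798611111
Raise to the power 0.8:
(V/Q)^0.8 = 4.798611111^0.8 = 3.506650188
Multiply by A:
X50 = 10.7 * 3.506650188
= 37.5212 cm

37.5212 cm


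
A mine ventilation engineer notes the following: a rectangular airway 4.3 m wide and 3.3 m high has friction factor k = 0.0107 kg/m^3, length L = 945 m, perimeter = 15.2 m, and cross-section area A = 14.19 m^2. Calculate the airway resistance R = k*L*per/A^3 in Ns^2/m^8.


Compute the numerator:
k * L * per = 0.0107 * 945 * 15.2
= 153.6948
Compute the denominator:
A^3 = 14.19^3 = 2857.243059
Resistance:
R = 153.6948 / 2857.243059
= 0.0538 Ns^2/m^8

0.0538 Ns^2/m^8


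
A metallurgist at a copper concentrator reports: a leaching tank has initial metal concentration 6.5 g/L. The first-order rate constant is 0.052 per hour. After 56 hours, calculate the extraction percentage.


94.5633%

Compute the exponent:
-k * t = -0.052 * 56 = -2.912
Remaining concentration:
C = 6.5 * exp(-2.912)
= 6.5 * 0.05436688729
= 0.3533847674 g/L
Extracted = 6.5 - 0.3533847674 = 6.146615233 g/L
Extraction % = 6.146615233 / 6.5 * 100
= 94.5633%


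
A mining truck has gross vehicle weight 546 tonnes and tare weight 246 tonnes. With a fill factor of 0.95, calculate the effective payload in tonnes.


285.0 tonnes

Maximum payload = gross - tare
= 546 - 246 = 300 tonnes
Effective payload = max payload * fill factor
= 300 * 0.95
= 285.0 tonnes


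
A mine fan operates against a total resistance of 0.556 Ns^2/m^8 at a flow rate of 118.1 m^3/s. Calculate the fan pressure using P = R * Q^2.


Compute Q^2:
Q^2 = 118.1^2 = 13947.61
Compute pressure:
P = R * Q^2 = 0.556 * 13947.61
= 7754.8712 Pa

7754.8712 Pa


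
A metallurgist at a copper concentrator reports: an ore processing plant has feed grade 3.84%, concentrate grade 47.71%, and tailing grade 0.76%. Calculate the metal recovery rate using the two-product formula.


Using the two-product formula:
R = 100 * c * (f - t) / (f * (c - t))
Numerator = 100 * 47.71 * (3.84 - 0.76)
= 100 * 47.71 * 3.08
= 14694.68
Denominator = 3.84 * (47.71 - 0.76)
= 3.84 * 46.95
= 180.288
R = 14694.68 / 180.288
= 81.5067%

81.5067%


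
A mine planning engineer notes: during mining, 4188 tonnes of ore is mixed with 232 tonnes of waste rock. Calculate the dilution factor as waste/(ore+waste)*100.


5.2489%

Total material = ore + waste
= 4188 + 232 = 4420 tonnes
Dilution = waste / total * 100
= 232 / 4420 * 100
= 0.05248868778 * 100
= 5.2489%


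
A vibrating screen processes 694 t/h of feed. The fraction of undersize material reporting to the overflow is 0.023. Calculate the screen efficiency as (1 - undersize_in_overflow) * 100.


97.7%

Screen efficiency = (1 - fraction of undersize in overflow) * 100
= (1 - 0.023) * 100
= 0.977 * 100
= 97.7%


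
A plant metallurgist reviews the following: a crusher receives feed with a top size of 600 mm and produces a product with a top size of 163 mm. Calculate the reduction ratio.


3.681

Reduction ratio = feed size / product size
= 600 / 163
= 3.681


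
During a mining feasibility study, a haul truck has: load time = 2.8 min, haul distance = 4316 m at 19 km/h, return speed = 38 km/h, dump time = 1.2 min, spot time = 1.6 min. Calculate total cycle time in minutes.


26.0442 min

Convert haul speed to m/min: 19 * 1000/60 = 316.6666667 m/min
Haul time = 4316 / 316.6666667 = 13.62947368 min
Convert return speed to m/min: 38 * 1000/60 = 633.3333333 m/min
Return time = 4316 / 633.3333333 = 6.814736842 min
Total cycle time:
= 2.8 + 13.62947368 + 1.2 + 6.814736842 + 1.6
= 26.0442 min


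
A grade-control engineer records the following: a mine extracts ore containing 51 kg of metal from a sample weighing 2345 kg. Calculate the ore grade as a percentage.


Ore grade = (metal mass / ore mass) * 100
= (51 / 2345) * 100
= 0.02174840085 * 100
= 2.1748%

2.1748%


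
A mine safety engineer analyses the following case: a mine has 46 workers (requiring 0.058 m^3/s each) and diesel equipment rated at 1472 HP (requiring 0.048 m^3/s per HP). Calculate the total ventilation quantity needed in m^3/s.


Airflow for workers:
Q_people = 46 * 0.058 = 2.668 m^3/s
Airflow for diesel equipment:
Q_diesel = 1472 * 0.048 = 70.656 m^3/s
Total ventilation:
Q_total = 2.668 + 70.656
= 73.324 m^3/s

73.324 m^3/s


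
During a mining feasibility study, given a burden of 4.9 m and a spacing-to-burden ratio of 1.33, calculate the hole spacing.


6.517 m

Spacing = burden * ratio
= 4.9 * 1.33
= 6.517 m


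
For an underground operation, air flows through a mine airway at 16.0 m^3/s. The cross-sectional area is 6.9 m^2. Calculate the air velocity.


Velocity = flow rate / cross-sectional area
= 16.0 / 6.9
= 2.3188 m/s

2.3188 m/s


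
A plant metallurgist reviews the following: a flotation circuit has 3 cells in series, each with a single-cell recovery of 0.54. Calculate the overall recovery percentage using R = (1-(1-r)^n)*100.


90.2664%

Complement of single-cell recovery:
1 - r = 1 - 0.54 = 0.46
Raise to power n:
(1 - r)^3 = 0.46^3 = 0.097336
Overall recovery:
R = (1 - 0.097336) * 100
= 90.2664%


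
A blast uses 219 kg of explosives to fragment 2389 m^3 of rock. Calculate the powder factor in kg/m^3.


0.0917 kg/m^3

Powder factor = explosive mass / rock volume
= 219 / 2389
= 0.0917 kg/m^3


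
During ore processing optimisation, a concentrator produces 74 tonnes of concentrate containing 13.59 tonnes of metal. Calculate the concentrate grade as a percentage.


Grade = (metal in concentrate / concentrate mass) * 100
= (13.59 / 74) * 100
= 0.1836486486 * 100
= 18.3649%

18.3649%


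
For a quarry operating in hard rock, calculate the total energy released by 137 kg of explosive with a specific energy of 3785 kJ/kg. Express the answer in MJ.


Energy = mass * specific_energy / 1000
= 137 * 3785 / 1000
= 518545 / 1000
= 518.545 MJ

518.545 MJ


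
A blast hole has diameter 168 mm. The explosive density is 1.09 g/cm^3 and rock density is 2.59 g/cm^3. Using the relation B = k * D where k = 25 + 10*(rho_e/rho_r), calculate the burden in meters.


4.907 m

First, compute k:
rho_e / rho_r = 1.09 / 2.59 = 0.4208494208
k = 25 + 10 * 0.4208494208 = 29.20849421
Then, compute burden:
B = k * D / 1000 = 29.20849421 * 168 / 1000
= 4907.027027 / 1000
= 4.907 m


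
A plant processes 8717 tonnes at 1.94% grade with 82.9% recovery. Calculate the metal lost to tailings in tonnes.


Total metal in feed:
= 8717 * 1.94 / 100 = 169.1098 tonnes
Metal recovered:
= 169.1098 * 82.9 / 100 = 140.1920242 tonnes
Metal lost to tailings:
= 169.1098 - 140.1920242
= 28.9178 tonnes

28.9178 tonnes


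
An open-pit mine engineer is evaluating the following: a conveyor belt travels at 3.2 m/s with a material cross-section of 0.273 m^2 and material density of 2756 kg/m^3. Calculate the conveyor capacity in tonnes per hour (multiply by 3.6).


8667.5098 t/h

Volumetric flow = speed * area
= 3.2 * 0.273 = 0.8736 m^3/s
Mass flow = volumetric * density
= 0.8736 * 2756 = 2407.6416 kg/s
Convert to t/h: multiply by 3.6
Capacity = 2407.6416 * 3.6
= 8667.5098 t/h


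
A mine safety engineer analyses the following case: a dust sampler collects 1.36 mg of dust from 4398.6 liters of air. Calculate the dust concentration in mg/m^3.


Convert liters to m^3: 1 m^3 = 1000 L
Concentration = mass / volume * 1000
= 1.36 / 4398.6 * 1000
= 0.0003091892875 * 1000
= 0.3092 mg/m^3

0.3092 mg/m^3


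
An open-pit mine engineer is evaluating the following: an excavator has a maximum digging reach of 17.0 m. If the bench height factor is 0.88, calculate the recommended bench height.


14.96 m

Bench height = reach * factor
= 17.0 * 0.88
= 14.96 m


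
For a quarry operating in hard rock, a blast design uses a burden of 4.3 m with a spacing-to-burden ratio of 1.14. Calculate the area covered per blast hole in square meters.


First, find the spacing:
Spacing = burden * ratio = 4.3 * 1.14
= 4.902 m
Then, calculate the area:
Area = burden * spacing = 4.3 * 4.902
= 21.0786 m^2

21.0786 m^2


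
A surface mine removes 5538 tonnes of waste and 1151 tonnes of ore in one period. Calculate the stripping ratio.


4.8115

Stripping ratio = waste tonnage / ore tonnage
= 5538 / 1151
= 4.8115


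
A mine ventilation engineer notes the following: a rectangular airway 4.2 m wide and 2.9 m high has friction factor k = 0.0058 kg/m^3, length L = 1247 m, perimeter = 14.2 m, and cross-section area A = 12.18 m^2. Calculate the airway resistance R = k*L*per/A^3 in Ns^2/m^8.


Compute the numerator:
k * L * per = 0.0058 * 1247 * 14.2
= 102.70292
Compute the denominator:
A^3 = 12.18^3 = 1806.932232
Resistance:
R = 102.70292 / 1806.932232
= 0.0568 Ns^2/m^8

0.0568 Ns^2/m^8


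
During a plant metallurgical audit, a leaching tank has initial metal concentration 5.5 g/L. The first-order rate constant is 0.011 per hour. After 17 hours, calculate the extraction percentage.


17.0556%

Compute the exponent:
-k * t = -0.011 * 17 = -0.187
Remaining concentration:
C = 5.5 * exp(-0.187)
= 5.5 * 0.8294437364
= 4.56194055 g/L
Extracted = 5.5 - 4.56194055 = 0.9380594499 g/L
Extraction % = 0.9380594499 / 5.5 * 100
= 17.0556%


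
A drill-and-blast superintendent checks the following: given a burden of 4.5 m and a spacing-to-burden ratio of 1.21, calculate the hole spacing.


Spacing = burden * ratio
= 4.5 * 1.21
= 5.445 m

5.445 m


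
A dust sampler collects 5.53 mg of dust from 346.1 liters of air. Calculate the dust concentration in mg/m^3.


15.978 mg/m^3

Convert liters to m^3: 1 m^3 = 1000 L
Concentration = mass / volume * 1000
= 5.53 / 346.1 * 1000
= 0.01597804103 * 1000
= 15.978 mg/m^3


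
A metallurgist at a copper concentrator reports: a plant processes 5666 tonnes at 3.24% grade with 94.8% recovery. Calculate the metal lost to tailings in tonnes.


Total metal in feed:
= 5666 * 3.24 / 100 = 183.5784 tonnes
Metal recovered:
= 183.5784 * 94.8 / 100 = 174.0323232 tonnes
Metal lost to tailings:
= 183.5784 - 174.0323232
= 9.5461 tonnes

9.5461 tonnes


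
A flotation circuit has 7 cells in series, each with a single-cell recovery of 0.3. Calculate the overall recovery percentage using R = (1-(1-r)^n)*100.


Complement of single-cell recovery:
1 - r = 1 - 0.3 = 0.7
Raise to power n:
(1 - r)^7 = 0.7^7 = 0.0823543
Overall recovery:
R = (1 - 0.0823543) * 100
= 91.7646%

91.7646%


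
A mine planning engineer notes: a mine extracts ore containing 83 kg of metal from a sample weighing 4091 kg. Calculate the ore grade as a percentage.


Ore grade = (metal mass / ore mass) * 100
= (83 / 4091) * 100
= 0.02028843803 * 100
= 2.0288%

2.0288%


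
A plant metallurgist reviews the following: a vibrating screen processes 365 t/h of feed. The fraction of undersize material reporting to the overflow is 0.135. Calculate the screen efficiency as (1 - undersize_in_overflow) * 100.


86.5%

Screen efficiency = (1 - fraction of undersize in overflow) * 100
= (1 - 0.135) * 100
= 0.865 * 100
= 86.5%


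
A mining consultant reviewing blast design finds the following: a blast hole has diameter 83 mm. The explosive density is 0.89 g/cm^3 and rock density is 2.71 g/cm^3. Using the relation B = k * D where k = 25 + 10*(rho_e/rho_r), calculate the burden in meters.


2.3476 m

First, compute k:
rho_e / rho_r = 0.89 / 2.71 = 0.3284132841
k = 25 + 10 * 0.3284132841 = 28.28413284
Then, compute burden:
B = k * D / 1000 = 28.28413284 * 83 / 1000
= 2347.583026 / 1000
= 2.3476 m


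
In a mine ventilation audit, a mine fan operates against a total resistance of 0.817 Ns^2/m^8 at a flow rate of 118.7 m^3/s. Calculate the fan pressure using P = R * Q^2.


Compute Q^2:
Q^2 = 118.7^2 = 14089.69
Compute pressure:
P = R * Q^2 = 0.817 * 14089.69
= 11511.2767 Pa

11511.2767 Pa


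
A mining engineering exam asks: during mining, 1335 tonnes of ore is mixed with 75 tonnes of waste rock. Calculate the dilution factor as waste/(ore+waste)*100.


5.3191%

Total material = ore + waste
= 1335 + 75 = 1410 tonnes
Dilution = waste / total * 100
= 75 / 1410 * 100
= 0.05319148936 * 100
= 5.3191%


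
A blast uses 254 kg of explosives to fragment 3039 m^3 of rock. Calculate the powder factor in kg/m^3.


Powder factor = explosive mass / rock volume
= 254 / 3039
= 0.0836 kg/m^3

0.0836 kg/m^3


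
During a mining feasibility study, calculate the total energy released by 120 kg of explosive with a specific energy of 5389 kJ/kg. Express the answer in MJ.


646.68 MJ

Energy = mass * specific_energy / 1000
= 120 * 5389 / 1000
= 646680 / 1000
= 646.68 MJ


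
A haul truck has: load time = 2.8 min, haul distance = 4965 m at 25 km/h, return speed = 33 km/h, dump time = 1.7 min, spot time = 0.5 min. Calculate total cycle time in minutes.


Convert haul speed to m/min: 25 * 1000/60 = 416.6666667 m/min
Haul time = 4965 / 416.6666667 = 11.916 min
Convert return speed to m/min: 33 * 1000/60 = 550 m/min
Return time = 4965 / 550 = 9.027272727 min
Total cycle time:
= 2.8 + 11.916 + 1.7 + 9.027272727 + 0.5
= 25.9433 min

25.9433 min


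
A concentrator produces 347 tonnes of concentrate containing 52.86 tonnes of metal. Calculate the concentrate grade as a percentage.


15.2334%

Grade = (metal in concentrate / concentrate mass) * 100
= (52.86 / 347) * 100
= 0.1523342939 * 100
= 15.2334%


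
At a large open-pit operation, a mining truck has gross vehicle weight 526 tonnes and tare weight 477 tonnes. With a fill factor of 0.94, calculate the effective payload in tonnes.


Maximum payload = gross - tare
= 526 - 477 = 49 tonnes
Effective payload = max payload * fill factor
= 49 * 0.94
= 46.06 tonnes

46.06 tonnes


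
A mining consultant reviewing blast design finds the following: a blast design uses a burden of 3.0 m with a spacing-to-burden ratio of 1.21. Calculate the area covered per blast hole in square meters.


10.89 m^2

First, find the spacing:
Spacing = burden * ratio = 3.0 * 1.21
= 3.63 m
Then, calculate the area:
Area = burden * spacing = 3.0 * 3.63
= 10.89 m^2


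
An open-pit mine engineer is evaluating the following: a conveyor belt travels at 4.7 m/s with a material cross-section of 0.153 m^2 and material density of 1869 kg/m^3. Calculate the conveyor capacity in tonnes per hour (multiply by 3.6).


Volumetric flow = speed * area
= 4.7 * 0.153 = 0.7191 m^3/s
Mass flow = volumetric * density
= 0.7191 * 1869 = 1343.9979 kg/s
Convert to t/h: multiply by 3.6
Capacity = 1343.9979 * 3.6
= 4838.3924 t/h

4838.3924 t/h


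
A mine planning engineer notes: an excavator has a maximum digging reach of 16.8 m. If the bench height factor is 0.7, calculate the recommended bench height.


11.76 m

Bench height = reach * factor
= 16.8 * 0.7
= 11.76 m


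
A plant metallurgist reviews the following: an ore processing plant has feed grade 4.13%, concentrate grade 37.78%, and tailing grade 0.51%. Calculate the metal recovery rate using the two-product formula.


Using the two-product formula:
R = 100 * c * (f - t) / (f * (c - t))
Numerator = 100 * 37.78 * (4.13 - 0.51)
= 100 * 37.78 * 3.62
= 13676.36
Denominator = 4.13 * (37.78 - 0.51)
= 4.13 * 37.27
= 153.9251
R = 13676.36 / 153.9251
= 88.8507%

88.8507%


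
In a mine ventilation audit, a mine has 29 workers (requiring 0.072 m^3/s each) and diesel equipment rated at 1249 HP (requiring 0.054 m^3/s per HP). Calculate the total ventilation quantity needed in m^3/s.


69.534 m^3/s

Airflow for workers:
Q_people = 29 * 0.072 = 2.088 m^3/s
Airflow for diesel equipment:
Q_diesel = 1249 * 0.054 = 67.446 m^3/s
Total ventilation:
Q_total = 2.088 + 67.446
= 69.534 m^3/s


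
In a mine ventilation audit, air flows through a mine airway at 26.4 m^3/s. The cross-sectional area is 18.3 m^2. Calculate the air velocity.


1.4426 m/s

Velocity = flow rate / cross-sectional area
= 26.4 / 18.3
= 1.4426 m/s


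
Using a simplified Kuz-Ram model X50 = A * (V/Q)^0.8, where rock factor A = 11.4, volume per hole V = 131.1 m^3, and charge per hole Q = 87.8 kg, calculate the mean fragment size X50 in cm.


Compute V/Q:
V/Q = 131.1 / 87.8 = 1.493166287
Raise to the power 0.8:
(V/Q)^0.8 = 1.493166287^0.8 = 1.37811843
Multiply by A:
X50 = 11.4 * 1.37811843
= 15.7106 cm

15.7106 cm


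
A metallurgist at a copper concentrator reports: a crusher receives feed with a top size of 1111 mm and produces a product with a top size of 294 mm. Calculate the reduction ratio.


Reduction ratio = feed size / product size
= 1111 / 294
= 3.7789

3.7789


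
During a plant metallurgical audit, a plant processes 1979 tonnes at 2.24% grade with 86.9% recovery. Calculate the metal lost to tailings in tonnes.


5.8072 tonnes

Total metal in feed:
= 1979 * 2.24 / 100 = 44.3296 tonnes
Metal recovered:
= 44.3296 * 86.9 / 100 = 38.5224224 tonnes
Metal lost to tailings:
= 44.3296 - 38.5224224
= 5.8072 tonnes


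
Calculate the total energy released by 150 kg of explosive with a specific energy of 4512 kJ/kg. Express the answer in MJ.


676.8 MJ

Energy = mass * specific_energy / 1000
= 150 * 4512 / 1000
= 676800 / 1000
= 676.8 MJ


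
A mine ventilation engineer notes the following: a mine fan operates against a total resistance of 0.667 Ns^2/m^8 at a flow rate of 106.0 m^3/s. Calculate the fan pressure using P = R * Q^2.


Compute Q^2:
Q^2 = 106.0^2 = 11236.0
Compute pressure:
P = R * Q^2 = 0.667 * 11236.0
= 7494.412 Pa

7494.412 Pa
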